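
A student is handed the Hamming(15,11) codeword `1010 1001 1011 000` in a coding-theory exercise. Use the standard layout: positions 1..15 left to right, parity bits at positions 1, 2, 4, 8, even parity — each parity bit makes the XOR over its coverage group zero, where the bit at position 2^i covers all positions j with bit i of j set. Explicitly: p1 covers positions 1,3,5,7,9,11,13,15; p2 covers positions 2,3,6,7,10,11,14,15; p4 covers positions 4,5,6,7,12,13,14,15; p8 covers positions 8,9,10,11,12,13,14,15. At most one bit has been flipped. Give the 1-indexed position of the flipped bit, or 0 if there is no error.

1

s1: b1⊕b3⊕b5⊕b7⊕b9⊕b11⊕b13⊕b15 = 1⊕1⊕1⊕0⊕1⊕1⊕0⊕0 = 1
s2: b2⊕b3⊕b6⊕b7⊕b10⊕b11⊕b14⊕b15 = 0⊕1⊕0⊕0⊕0⊕1⊕0⊕0 = 0
s4: b4⊕b5⊕b6⊕b7⊕b12⊕b13⊕b14⊕b15 = 0⊕1⊕0⊕0⊕1⊕0⊕0⊕0 = 0
s8: b8⊕b9⊕b10⊕b11⊕b12⊕b13⊕b14⊕b15 = 1⊕1⊕0⊕1⊕1⊕0⊕0⊕0 = 0
Syndrome (s8...s1) = 0001 → position 1.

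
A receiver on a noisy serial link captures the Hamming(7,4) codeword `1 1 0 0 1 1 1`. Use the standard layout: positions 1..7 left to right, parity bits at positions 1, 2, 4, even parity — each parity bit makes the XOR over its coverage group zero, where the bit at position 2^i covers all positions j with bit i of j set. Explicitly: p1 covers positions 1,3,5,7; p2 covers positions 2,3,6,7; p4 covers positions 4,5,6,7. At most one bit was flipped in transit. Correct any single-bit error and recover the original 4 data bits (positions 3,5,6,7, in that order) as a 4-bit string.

s1: b1⊕b3⊕b5⊕b7 = 1⊕0⊕1⊕1 = 1
s2: b2⊕b3⊕b6⊕b7 = 1⊕0⊕1⊕1 = 1
s4: b4⊕b5⊕b6⊕b7 = 0⊕1⊕1⊕1 = 1
Syndrome (s4...s1) = 111 → position 7.
Flip bit 7: corrected codeword = 1100110
Data bits at positions 3,5,6,7: 0110

0110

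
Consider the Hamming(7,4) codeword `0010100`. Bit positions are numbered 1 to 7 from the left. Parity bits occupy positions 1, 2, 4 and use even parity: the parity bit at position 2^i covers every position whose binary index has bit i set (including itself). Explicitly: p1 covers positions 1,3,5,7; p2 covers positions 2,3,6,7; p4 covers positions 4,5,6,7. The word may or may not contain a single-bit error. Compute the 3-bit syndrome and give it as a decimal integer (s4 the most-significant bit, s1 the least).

6

s1: b1⊕b3⊕b5⊕b7 = 0⊕1⊕1⊕0 = 0
s2: b2⊕b3⊕b6⊕b7 = 0⊕1⊕0⊕0 = 1
s4: b4⊕b5⊕b6⊕b7 = 0⊕1⊕0⊕0 = 1
Syndrome (s4...s1) = 110 → position 6.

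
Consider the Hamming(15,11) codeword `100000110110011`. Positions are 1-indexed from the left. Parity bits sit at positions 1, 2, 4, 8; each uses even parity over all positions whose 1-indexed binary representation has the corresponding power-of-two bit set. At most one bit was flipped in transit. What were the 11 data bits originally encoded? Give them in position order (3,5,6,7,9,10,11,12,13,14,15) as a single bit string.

00010110001

s1: b1⊕b3⊕b5⊕b7⊕b9⊕b11⊕b13⊕b15 = 1⊕0⊕0⊕1⊕0⊕1⊕0⊕1 = 0
s2: b2⊕b3⊕b6⊕b7⊕b10⊕b11⊕b14⊕b15 = 0⊕0⊕0⊕1⊕1⊕1⊕1⊕1 = 1
s4: b4⊕b5⊕b6⊕b7⊕b12⊕b13⊕b14⊕b15 = 0⊕0⊕0⊕1⊕0⊕0⊕1⊕1 = 1
s8: b8⊕b9⊕b10⊕b11⊕b12⊕b13⊕b14⊕b15 = 1⊕0⊕1⊕1⊕0⊕0⊕1⊕1 = 1
Syndrome (s8...s1) = 1110 → position 14.
Flip bit 14: corrected codeword = 100000110110001
Data bits at positions 3,5,6,7,9,10,11,12,13,14,15: 00010110001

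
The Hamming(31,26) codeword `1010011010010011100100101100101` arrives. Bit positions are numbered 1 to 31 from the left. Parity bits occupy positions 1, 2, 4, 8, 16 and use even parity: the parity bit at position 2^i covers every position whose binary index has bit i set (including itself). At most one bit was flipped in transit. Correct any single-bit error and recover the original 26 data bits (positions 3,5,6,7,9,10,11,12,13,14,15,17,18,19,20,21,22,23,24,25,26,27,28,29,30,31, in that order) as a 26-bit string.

10111101001100100101100101

s1: b1⊕b3⊕b5⊕b7⊕b9⊕b11⊕b13⊕b15⊕b17⊕b19⊕b21⊕b23⊕b25⊕b27⊕b29⊕b31 = 1⊕1⊕0⊕1⊕1⊕0⊕0⊕1⊕1⊕0⊕0⊕1⊕1⊕0⊕1⊕1 = 0
s2: b2⊕b3⊕b6⊕b7⊕b10⊕b11⊕b14⊕b15⊕b18⊕b19⊕b22⊕b23⊕b26⊕b27⊕b30⊕b31 = 0⊕1⊕1⊕1⊕0⊕0⊕0⊕1⊕0⊕0⊕0⊕1⊕1⊕0⊕0⊕1 = 1
s4: b4⊕b5⊕b6⊕b7⊕b12⊕b13⊕b14⊕b15⊕b20⊕b21⊕b22⊕b23⊕b28⊕b29⊕b30⊕b31 = 0⊕0⊕1⊕1⊕1⊕0⊕0⊕1⊕1⊕0⊕0⊕1⊕0⊕1⊕0⊕1 = 0
s8: b8⊕b9⊕b10⊕b11⊕b12⊕b13⊕b14⊕b15⊕b24⊕b25⊕b26⊕b27⊕b28⊕b29⊕b30⊕b31 = 0⊕1⊕0⊕0⊕1⊕0⊕0⊕1⊕0⊕1⊕1⊕0⊕0⊕1⊕0⊕1 = 1
s16: b16⊕b17⊕b18⊕b19⊕b20⊕b21⊕b22⊕b23⊕b24⊕b25⊕b26⊕b27⊕b28⊕b29⊕b30⊕b31 = 1⊕1⊕0⊕0⊕1⊕0⊕0⊕1⊕0⊕1⊕1⊕0⊕0⊕1⊕0⊕1 = 0
Syndrome (s16...s1) = 01010 → position 10.
Flip bit 10: corrected codeword = 1010011011010011100100101100101
Data bits at positions 3,5,6,7,9,10,11,12,13,14,15,17,18,19,20,21,22,23,24,25,26,27,28,29,30,31: 10111101001100100101100101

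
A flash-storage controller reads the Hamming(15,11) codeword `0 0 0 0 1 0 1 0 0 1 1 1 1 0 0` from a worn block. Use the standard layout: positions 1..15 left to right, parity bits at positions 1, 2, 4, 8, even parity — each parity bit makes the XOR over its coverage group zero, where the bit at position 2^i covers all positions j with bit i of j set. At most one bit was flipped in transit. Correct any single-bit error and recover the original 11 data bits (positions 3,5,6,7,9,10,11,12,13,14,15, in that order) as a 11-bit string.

01010111100

s1: b1⊕b3⊕b5⊕b7⊕b9⊕b11⊕b13⊕b15 = 0⊕0⊕1⊕1⊕0⊕1⊕1⊕0 = 0
s2: b2⊕b3⊕b6⊕b7⊕b10⊕b11⊕b14⊕b15 = 0⊕0⊕0⊕1⊕1⊕1⊕0⊕0 = 1
s4: b4⊕b5⊕b6⊕b7⊕b12⊕b13⊕b14⊕b15 = 0⊕1⊕0⊕1⊕1⊕1⊕0⊕0 = 0
s8: b8⊕b9⊕b10⊕b11⊕b12⊕b13⊕b14⊕b15 = 0⊕0⊕1⊕1⊕1⊕1⊕0⊕0 = 0
Syndrome (s8...s1) = 0010 → position 2.
Flip bit 2: corrected codeword = 010010100111100
Data bits at positions 3,5,6,7,9,10,11,12,13,14,15: 01010111100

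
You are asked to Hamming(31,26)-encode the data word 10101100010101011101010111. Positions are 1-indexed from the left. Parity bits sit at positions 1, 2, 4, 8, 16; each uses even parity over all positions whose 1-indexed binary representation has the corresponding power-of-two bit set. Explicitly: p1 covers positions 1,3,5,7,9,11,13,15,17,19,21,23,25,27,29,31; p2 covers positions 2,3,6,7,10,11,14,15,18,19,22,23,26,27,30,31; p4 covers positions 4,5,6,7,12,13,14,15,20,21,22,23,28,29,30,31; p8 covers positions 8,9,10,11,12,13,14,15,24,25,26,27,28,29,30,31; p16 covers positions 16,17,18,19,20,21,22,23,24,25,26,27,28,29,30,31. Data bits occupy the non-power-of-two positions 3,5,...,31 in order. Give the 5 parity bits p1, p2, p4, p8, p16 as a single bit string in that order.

Place data bits at non-power-of-two positions: b3=1, b5=0, b6=1, b7=0, b9=1, b10=1, b11=0, b12=0, b13=0, b14=1, b15=0, b17=1, b18=0, b19=1, b20=0, b21=1, b22=1, b23=1, b24=0, b25=1, b26=0, b27=1, b28=0, b29=1, b30=1, b31=1.
p1 = XOR of data positions {3,5,7,9,11,13,15,17,19,21,23,25,27,29,31} = 1⊕0⊕0⊕1⊕0⊕0⊕0⊕1⊕1⊕1⊕1⊕1⊕1⊕1⊕1 = 0
p2 = XOR of data positions {3,6,7,10,11,14,15,18,19,22,23,26,27,30,31} = 1⊕1⊕0⊕1⊕0⊕1⊕0⊕0⊕1⊕1⊕1⊕0⊕1⊕1⊕1 = 0
p4 = XOR of data positions {5,6,7,12,13,14,15,20,21,22,23,28,29,30,31} = 0⊕1⊕0⊕0⊕0⊕1⊕0⊕0⊕1⊕1⊕1⊕0⊕1⊕1⊕1 = 0
p8 = XOR of data positions {9,10,11,12,13,14,15,24,25,26,27,28,29,30,31} = 1⊕1⊕0⊕0⊕0⊕1⊕0⊕0⊕1⊕0⊕1⊕0⊕1⊕1⊕1 = 0
p16 = XOR of data positions {17,18,19,20,21,22,23,24,25,26,27,28,29,30,31} = 1⊕0⊕1⊕0⊕1⊕1⊕1⊕0⊕1⊕0⊕1⊕0⊕1⊕1⊕1 = 0
Parity bits p1,p2,p4,p8,p16 = 00000

00000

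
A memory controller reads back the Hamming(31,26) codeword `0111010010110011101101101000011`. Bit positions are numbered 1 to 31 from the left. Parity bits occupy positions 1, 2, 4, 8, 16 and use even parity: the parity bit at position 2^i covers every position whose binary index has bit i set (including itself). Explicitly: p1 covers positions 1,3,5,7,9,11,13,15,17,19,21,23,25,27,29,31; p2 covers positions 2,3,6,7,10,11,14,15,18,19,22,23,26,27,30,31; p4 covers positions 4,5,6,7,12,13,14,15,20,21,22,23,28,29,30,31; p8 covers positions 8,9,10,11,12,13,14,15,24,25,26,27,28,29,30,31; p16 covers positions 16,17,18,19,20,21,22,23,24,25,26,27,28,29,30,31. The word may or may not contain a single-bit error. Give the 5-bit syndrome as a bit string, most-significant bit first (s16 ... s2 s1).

11101

s1: b1⊕b3⊕b5⊕b7⊕b9⊕b11⊕b13⊕b15⊕b17⊕b19⊕b21⊕b23⊕b25⊕b27⊕b29⊕b31 = 0⊕1⊕0⊕0⊕1⊕1⊕0⊕1⊕1⊕1⊕0⊕1⊕1⊕0⊕0⊕1 = 1
s2: b2⊕b3⊕b6⊕b7⊕b10⊕b11⊕b14⊕b15⊕b18⊕b19⊕b22⊕b23⊕b26⊕b27⊕b30⊕b31 = 1⊕1⊕1⊕0⊕0⊕1⊕0⊕1⊕0⊕1⊕1⊕1⊕0⊕0⊕1⊕1 = 0
s4: b4⊕b5⊕b6⊕b7⊕b12⊕b13⊕b14⊕b15⊕b20⊕b21⊕b22⊕b23⊕b28⊕b29⊕b30⊕b31 = 1⊕0⊕1⊕0⊕1⊕0⊕0⊕1⊕1⊕0⊕1⊕1⊕0⊕0⊕1⊕1 = 1
s8: b8⊕b9⊕b10⊕b11⊕b12⊕b13⊕b14⊕b15⊕b24⊕b25⊕b26⊕b27⊕b28⊕b29⊕b30⊕b31 = 0⊕1⊕0⊕1⊕1⊕0⊕0⊕1⊕0⊕1⊕0⊕0⊕0⊕0⊕1⊕1 = 1
s16: b16⊕b17⊕b18⊕b19⊕b20⊕b21⊕b22⊕b23⊕b24⊕b25⊕b26⊕b27⊕b28⊕b29⊕b30⊕b31 = 1⊕1⊕0⊕1⊕1⊕0⊕1⊕1⊕0⊕1⊕0⊕0⊕0⊕0⊕1⊕1 = 1
Syndrome (s16...s1) = 11101 → position 29.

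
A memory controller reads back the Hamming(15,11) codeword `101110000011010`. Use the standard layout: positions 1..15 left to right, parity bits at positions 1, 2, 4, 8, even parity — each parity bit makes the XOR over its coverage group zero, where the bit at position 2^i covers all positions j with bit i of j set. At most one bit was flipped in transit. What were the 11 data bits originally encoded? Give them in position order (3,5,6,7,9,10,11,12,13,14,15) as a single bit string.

11000111010

s1: b1⊕b3⊕b5⊕b7⊕b9⊕b11⊕b13⊕b15 = 1⊕1⊕1⊕0⊕0⊕1⊕0⊕0 = 0
s2: b2⊕b3⊕b6⊕b7⊕b10⊕b11⊕b14⊕b15 = 0⊕1⊕0⊕0⊕0⊕1⊕1⊕0 = 1
s4: b4⊕b5⊕b6⊕b7⊕b12⊕b13⊕b14⊕b15 = 1⊕1⊕0⊕0⊕1⊕0⊕1⊕0 = 0
s8: b8⊕b9⊕b10⊕b11⊕b12⊕b13⊕b14⊕b15 = 0⊕0⊕0⊕1⊕1⊕0⊕1⊕0 = 1
Syndrome (s8...s1) = 1010 → position 10.
Flip bit 10: corrected codeword = 101110000111010
Data bits at positions 3,5,6,7,9,10,11,12,13,14,15: 11000111010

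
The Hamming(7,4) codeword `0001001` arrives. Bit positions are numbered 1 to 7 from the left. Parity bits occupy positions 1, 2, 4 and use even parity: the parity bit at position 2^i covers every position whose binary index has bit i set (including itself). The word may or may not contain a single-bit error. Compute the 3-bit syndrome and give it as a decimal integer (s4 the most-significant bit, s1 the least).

3

s1: b1⊕b3⊕b5⊕b7 = 0⊕0⊕0⊕1 = 1
s2: b2⊕b3⊕b6⊕b7 = 0⊕0⊕0⊕1 = 1
s4: b4⊕b5⊕b6⊕b7 = 1⊕0⊕0⊕1 = 0
Syndrome (s4...s1) = 011 → position 3.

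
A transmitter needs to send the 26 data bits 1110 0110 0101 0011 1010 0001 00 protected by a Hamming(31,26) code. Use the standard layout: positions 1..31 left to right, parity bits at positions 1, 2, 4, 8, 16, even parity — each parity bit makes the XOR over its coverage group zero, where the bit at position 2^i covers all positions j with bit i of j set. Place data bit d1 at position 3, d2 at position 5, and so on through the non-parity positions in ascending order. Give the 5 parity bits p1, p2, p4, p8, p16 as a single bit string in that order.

00110

Place data bits at non-power-of-two positions: b3=1, b5=1, b6=1, b7=0, b9=0, b10=1, b11=1, b12=0, b13=0, b14=1, b15=0, b17=1, b18=0, b19=0, b20=1, b21=1, b22=1, b23=0, b24=1, b25=0, b26=0, b27=0, b28=0, b29=1, b30=0, b31=0.
p1 = XOR of data positions {3,5,7,9,11,13,15,17,19,21,23,25,27,29,31} = 1⊕1⊕0⊕0⊕1⊕0⊕0⊕1⊕0⊕1⊕0⊕0⊕0⊕1⊕0 = 0
p2 = XOR of data positions {3,6,7,10,11,14,15,18,19,22,23,26,27,30,31} = 1⊕1⊕0⊕1⊕1⊕1⊕0⊕0⊕0⊕1⊕0⊕0⊕0⊕0⊕0 = 0
p4 = XOR of data positions {5,6,7,12,13,14,15,20,21,22,23,28,29,30,31} = 1⊕1⊕0⊕0⊕0⊕1⊕0⊕1⊕1⊕1⊕0⊕0⊕1⊕0⊕0 = 1
p8 = XOR of data positions {9,10,11,12,13,14,15,24,25,26,27,28,29,30,31} = 0⊕1⊕1⊕0⊕0⊕1⊕0⊕1⊕0⊕0⊕0⊕0⊕1⊕0⊕0 = 1
p16 = XOR of data positions {17,18,19,20,21,22,23,24,25,26,27,28,29,30,31} = 1⊕0⊕0⊕1⊕1⊕1⊕0⊕1⊕0⊕0⊕0⊕0⊕1⊕0⊕0 = 0
Parity bits p1,p2,p4,p8,p16 = 00110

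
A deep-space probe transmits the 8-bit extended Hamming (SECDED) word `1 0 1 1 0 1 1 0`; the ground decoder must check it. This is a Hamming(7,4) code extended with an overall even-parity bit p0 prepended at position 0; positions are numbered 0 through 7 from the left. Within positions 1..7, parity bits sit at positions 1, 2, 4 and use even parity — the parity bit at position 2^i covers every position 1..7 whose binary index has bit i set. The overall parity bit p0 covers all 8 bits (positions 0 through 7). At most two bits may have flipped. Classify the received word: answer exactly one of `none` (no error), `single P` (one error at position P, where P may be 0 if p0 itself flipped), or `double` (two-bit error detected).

single 2

s1: b1⊕b3⊕b5⊕b7 = 0⊕1⊕1⊕0 = 0
s2: b2⊕b3⊕b6⊕b7 = 1⊕1⊕1⊕0 = 1
s4: b4⊕b5⊕b6⊕b7 = 0⊕1⊕1⊕0 = 0
Syndrome (s4...s1) = 010 → position 2.
Overall parity (XOR of all 8 bits, including p0): 1⊕0⊕1⊕1⊕0⊕1⊕1⊕0 = 1
Overall=1, syndrome position=2 → single-bit error at position 2.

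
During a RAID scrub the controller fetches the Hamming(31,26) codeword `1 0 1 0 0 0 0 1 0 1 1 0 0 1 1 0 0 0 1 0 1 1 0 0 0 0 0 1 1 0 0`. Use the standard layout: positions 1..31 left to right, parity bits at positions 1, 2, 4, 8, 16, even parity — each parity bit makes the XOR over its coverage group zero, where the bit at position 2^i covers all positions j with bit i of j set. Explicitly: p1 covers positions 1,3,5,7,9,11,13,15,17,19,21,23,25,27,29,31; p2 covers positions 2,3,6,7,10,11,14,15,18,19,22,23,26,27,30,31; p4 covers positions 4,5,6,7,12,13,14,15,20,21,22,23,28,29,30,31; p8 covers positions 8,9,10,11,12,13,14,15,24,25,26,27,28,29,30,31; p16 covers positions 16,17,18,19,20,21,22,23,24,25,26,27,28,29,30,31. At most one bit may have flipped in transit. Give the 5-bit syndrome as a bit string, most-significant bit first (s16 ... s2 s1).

11011

s1: b1⊕b3⊕b5⊕b7⊕b9⊕b11⊕b13⊕b15⊕b17⊕b19⊕b21⊕b23⊕b25⊕b27⊕b29⊕b31 = 1⊕1⊕0⊕0⊕0⊕1⊕0⊕1⊕0⊕1⊕1⊕0⊕0⊕0⊕1⊕0 = 1
s2: b2⊕b3⊕b6⊕b7⊕b10⊕b11⊕b14⊕b15⊕b18⊕b19⊕b22⊕b23⊕b26⊕b27⊕b30⊕b31 = 0⊕1⊕0⊕0⊕1⊕1⊕1⊕1⊕0⊕1⊕1⊕0⊕0⊕0⊕0⊕0 = 1
s4: b4⊕b5⊕b6⊕b7⊕b12⊕b13⊕b14⊕b15⊕b20⊕b21⊕b22⊕b23⊕b28⊕b29⊕b30⊕b31 = 0⊕0⊕0⊕0⊕0⊕0⊕1⊕1⊕0⊕1⊕1⊕0⊕1⊕1⊕0⊕0 = 0
s8: b8⊕b9⊕b10⊕b11⊕b12⊕b13⊕b14⊕b15⊕b24⊕b25⊕b26⊕b27⊕b28⊕b29⊕b30⊕b31 = 1⊕0⊕1⊕1⊕0⊕0⊕1⊕1⊕0⊕0⊕0⊕0⊕1⊕1⊕0⊕0 = 1
s16: b16⊕b17⊕b18⊕b19⊕b20⊕b21⊕b22⊕b23⊕b24⊕b25⊕b26⊕b27⊕b28⊕b29⊕b30⊕b31 = 0⊕0⊕0⊕1⊕0⊕1⊕1⊕0⊕0⊕0⊕0⊕0⊕1⊕1⊕0⊕0 = 1
Syndrome (s16...s1) = 11011 → position 27.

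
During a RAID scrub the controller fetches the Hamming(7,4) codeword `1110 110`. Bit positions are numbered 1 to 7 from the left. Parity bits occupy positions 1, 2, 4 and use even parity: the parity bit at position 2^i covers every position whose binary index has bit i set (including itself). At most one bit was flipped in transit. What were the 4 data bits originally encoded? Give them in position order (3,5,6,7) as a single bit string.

s1: b1⊕b3⊕b5⊕b7 = 1⊕1⊕1⊕0 = 1
s2: b2⊕b3⊕b6⊕b7 = 1⊕1⊕1⊕0 = 1
s4: b4⊕b5⊕b6⊕b7 = 0⊕1⊕1⊕0 = 0
Syndrome (s4...s1) = 011 → position 3.
Flip bit 3: corrected codeword = 1100110
Data bits at positions 3,5,6,7: 0110

0110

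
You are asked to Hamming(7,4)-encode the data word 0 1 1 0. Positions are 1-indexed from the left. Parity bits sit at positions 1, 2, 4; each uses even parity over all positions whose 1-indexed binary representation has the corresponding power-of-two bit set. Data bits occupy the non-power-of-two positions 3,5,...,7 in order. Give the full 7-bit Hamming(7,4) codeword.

Place data bits at non-power-of-two positions: b3=0, b5=1, b6=1, b7=0.
p1 = XOR of data positions {3,5,7} = 0⊕1⊕0 = 1
p2 = XOR of data positions {3,6,7} = 0⊕1⊕0 = 1
p4 = XOR of data positions {5,6,7} = 1⊕1⊕0 = 0
Codeword b1..b7 = 1100110

1100110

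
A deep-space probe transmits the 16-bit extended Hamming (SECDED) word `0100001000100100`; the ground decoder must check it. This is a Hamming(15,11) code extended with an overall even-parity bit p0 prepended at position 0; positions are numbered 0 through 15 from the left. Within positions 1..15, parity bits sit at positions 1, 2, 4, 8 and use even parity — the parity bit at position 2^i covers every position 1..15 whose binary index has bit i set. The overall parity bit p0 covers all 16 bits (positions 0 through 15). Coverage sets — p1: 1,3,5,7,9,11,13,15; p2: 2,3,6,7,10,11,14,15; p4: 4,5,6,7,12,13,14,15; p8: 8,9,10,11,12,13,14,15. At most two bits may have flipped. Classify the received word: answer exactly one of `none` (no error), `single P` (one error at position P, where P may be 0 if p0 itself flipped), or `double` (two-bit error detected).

s1: b1⊕b3⊕b5⊕b7⊕b9⊕b11⊕b13⊕b15 = 1⊕0⊕0⊕0⊕0⊕0⊕1⊕0 = 0
s2: b2⊕b3⊕b6⊕b7⊕b10⊕b11⊕b14⊕b15 = 0⊕0⊕1⊕0⊕1⊕0⊕0⊕0 = 0
s4: b4⊕b5⊕b6⊕b7⊕b12⊕b13⊕b14⊕b15 = 0⊕0⊕1⊕0⊕0⊕1⊕0⊕0 = 0
s8: b8⊕b9⊕b10⊕b11⊕b12⊕b13⊕b14⊕b15 = 0⊕0⊕1⊕0⊕0⊕1⊕0⊕0 = 0
Syndrome (s8...s1) = 0000 → position 0 (no error).
Overall parity (XOR of all 16 bits, including p0): 0⊕1⊕0⊕0⊕0⊕0⊕1⊕0⊕0⊕0⊕1⊕0⊕0⊕1⊕0⊕0 = 0
Overall=0, syndrome position=0 → no error.

none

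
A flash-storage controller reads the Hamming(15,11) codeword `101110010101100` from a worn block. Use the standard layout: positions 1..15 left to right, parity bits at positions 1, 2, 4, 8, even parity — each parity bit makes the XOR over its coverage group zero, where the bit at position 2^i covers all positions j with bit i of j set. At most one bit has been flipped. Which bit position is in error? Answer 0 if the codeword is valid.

s1: b1⊕b3⊕b5⊕b7⊕b9⊕b11⊕b13⊕b15 = 1⊕1⊕1⊕0⊕0⊕0⊕1⊕0 = 0
s2: b2⊕b3⊕b6⊕b7⊕b10⊕b11⊕b14⊕b15 = 0⊕1⊕0⊕0⊕1⊕0⊕0⊕0 = 0
s4: b4⊕b5⊕b6⊕b7⊕b12⊕b13⊕b14⊕b15 = 1⊕1⊕0⊕0⊕1⊕1⊕0⊕0 = 0
s8: b8⊕b9⊕b10⊕b11⊕b12⊕b13⊕b14⊕b15 = 1⊕0⊕1⊕0⊕1⊕1⊕0⊕0 = 0
Syndrome (s8...s1) = 0000 → position 0 (no error).

0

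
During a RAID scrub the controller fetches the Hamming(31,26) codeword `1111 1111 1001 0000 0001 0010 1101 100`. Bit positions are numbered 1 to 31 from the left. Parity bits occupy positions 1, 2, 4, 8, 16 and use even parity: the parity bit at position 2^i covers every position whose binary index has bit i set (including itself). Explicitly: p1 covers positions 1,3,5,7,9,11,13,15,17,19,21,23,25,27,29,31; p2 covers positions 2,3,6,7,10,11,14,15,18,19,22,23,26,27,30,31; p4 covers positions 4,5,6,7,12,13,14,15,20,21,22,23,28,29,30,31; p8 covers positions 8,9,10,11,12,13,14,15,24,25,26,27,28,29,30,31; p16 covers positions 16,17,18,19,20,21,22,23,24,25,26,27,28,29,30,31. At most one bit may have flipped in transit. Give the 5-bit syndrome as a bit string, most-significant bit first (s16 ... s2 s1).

s1: b1⊕b3⊕b5⊕b7⊕b9⊕b11⊕b13⊕b15⊕b17⊕b19⊕b21⊕b23⊕b25⊕b27⊕b29⊕b31 = 1⊕1⊕1⊕1⊕1⊕0⊕0⊕0⊕0⊕0⊕0⊕1⊕1⊕0⊕1⊕0 = 0
s2: b2⊕b3⊕b6⊕b7⊕b10⊕b11⊕b14⊕b15⊕b18⊕b19⊕b22⊕b23⊕b26⊕b27⊕b30⊕b31 = 1⊕1⊕1⊕1⊕0⊕0⊕0⊕0⊕0⊕0⊕0⊕1⊕1⊕0⊕0⊕0 = 0
s4: b4⊕b5⊕b6⊕b7⊕b12⊕b13⊕b14⊕b15⊕b20⊕b21⊕b22⊕b23⊕b28⊕b29⊕b30⊕b31 = 1⊕1⊕1⊕1⊕1⊕0⊕0⊕0⊕1⊕0⊕0⊕1⊕1⊕1⊕0⊕0 = 1
s8: b8⊕b9⊕b10⊕b11⊕b12⊕b13⊕b14⊕b15⊕b24⊕b25⊕b26⊕b27⊕b28⊕b29⊕b30⊕b31 = 1⊕1⊕0⊕0⊕1⊕0⊕0⊕0⊕0⊕1⊕1⊕0⊕1⊕1⊕0⊕0 = 1
s16: b16⊕b17⊕b18⊕b19⊕b20⊕b21⊕b22⊕b23⊕b24⊕b25⊕b26⊕b27⊕b28⊕b29⊕b30⊕b31 = 0⊕0⊕0⊕0⊕1⊕0⊕0⊕1⊕0⊕1⊕1⊕0⊕1⊕1⊕0⊕0 = 0
Syndrome (s16...s1) = 01100 → position 12.

01100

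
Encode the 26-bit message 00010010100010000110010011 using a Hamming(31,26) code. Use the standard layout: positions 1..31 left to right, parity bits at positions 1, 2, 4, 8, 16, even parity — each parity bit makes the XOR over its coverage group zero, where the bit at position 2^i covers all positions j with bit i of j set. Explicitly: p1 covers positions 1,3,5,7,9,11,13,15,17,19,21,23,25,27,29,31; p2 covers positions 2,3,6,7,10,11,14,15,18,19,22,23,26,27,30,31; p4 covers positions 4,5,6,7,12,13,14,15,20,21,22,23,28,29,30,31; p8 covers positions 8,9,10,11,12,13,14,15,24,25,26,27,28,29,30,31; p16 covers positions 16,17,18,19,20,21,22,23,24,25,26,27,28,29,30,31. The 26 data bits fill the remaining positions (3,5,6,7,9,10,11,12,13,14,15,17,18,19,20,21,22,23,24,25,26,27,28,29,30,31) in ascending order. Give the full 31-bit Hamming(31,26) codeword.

0101001000101000010000110010011

Place data bits at non-power-of-two positions: b3=0, b5=0, b6=0, b7=1, b9=0, b10=0, b11=1, b12=0, b13=1, b14=0, b15=0, b17=0, b18=1, b19=0, b20=0, b21=0, b22=0, b23=1, b24=1, b25=0, b26=0, b27=1, b28=0, b29=0, b30=1, b31=1.
p1 = XOR of data positions {3,5,7,9,11,13,15,17,19,21,23,25,27,29,31} = 0⊕0⊕1⊕0⊕1⊕1⊕0⊕0⊕0⊕0⊕1⊕0⊕1⊕0⊕1 = 0
p2 = XOR of data positions {3,6,7,10,11,14,15,18,19,22,23,26,27,30,31} = 0⊕0⊕1⊕0⊕1⊕0⊕0⊕1⊕0⊕0⊕1⊕0⊕1⊕1⊕1 = 1
p4 = XOR of data positions {5,6,7,12,13,14,15,20,21,22,23,28,29,30,31} = 0⊕0⊕1⊕0⊕1⊕0⊕0⊕0⊕0⊕0⊕1⊕0⊕0⊕1⊕1 = 1
p8 = XOR of data positions {9,10,11,12,13,14,15,24,25,26,27,28,29,30,31} = 0⊕0⊕1⊕0⊕1⊕0⊕0⊕1⊕0⊕0⊕1⊕0⊕0⊕1⊕1 = 0
p16 = XOR of data positions {17,18,19,20,21,22,23,24,25,26,27,28,29,30,31} = 0⊕1⊕0⊕0⊕0⊕0⊕1⊕1⊕0⊕0⊕1⊕0⊕0⊕1⊕1 = 0
Codeword b1..b31 = 0101001000101000010000110010011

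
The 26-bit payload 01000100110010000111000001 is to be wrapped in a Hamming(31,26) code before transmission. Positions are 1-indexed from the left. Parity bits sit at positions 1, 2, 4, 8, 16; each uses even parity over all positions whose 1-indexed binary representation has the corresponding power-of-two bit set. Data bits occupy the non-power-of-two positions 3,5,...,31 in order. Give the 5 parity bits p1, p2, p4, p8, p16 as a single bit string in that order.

Place data bits at non-power-of-two positions: b3=0, b5=1, b6=0, b7=0, b9=0, b10=1, b11=0, b12=0, b13=1, b14=1, b15=0, b17=0, b18=1, b19=0, b20=0, b21=0, b22=0, b23=1, b24=1, b25=1, b26=0, b27=0, b28=0, b29=0, b30=0, b31=1.
p1 = XOR of data positions {3,5,7,9,11,13,15,17,19,21,23,25,27,29,31} = 0⊕1⊕0⊕0⊕0⊕1⊕0⊕0⊕0⊕0⊕1⊕1⊕0⊕0⊕1 = 1
p2 = XOR of data positions {3,6,7,10,11,14,15,18,19,22,23,26,27,30,31} = 0⊕0⊕0⊕1⊕0⊕1⊕0⊕1⊕0⊕0⊕1⊕0⊕0⊕0⊕1 = 1
p4 = XOR of data positions {5,6,7,12,13,14,15,20,21,22,23,28,29,30,31} = 1⊕0⊕0⊕0⊕1⊕1⊕0⊕0⊕0⊕0⊕1⊕0⊕0⊕0⊕1 = 1
p8 = XOR of data positions {9,10,11,12,13,14,15,24,25,26,27,28,29,30,31} = 0⊕1⊕0⊕0⊕1⊕1⊕0⊕1⊕1⊕0⊕0⊕0⊕0⊕0⊕1 = 0
p16 = XOR of data positions {17,18,19,20,21,22,23,24,25,26,27,28,29,30,31} = 0⊕1⊕0⊕0⊕0⊕0⊕1⊕1⊕1⊕0⊕0⊕0⊕0⊕0⊕1 = 1
Parity bits p1,p2,p4,p8,p16 = 11101

11101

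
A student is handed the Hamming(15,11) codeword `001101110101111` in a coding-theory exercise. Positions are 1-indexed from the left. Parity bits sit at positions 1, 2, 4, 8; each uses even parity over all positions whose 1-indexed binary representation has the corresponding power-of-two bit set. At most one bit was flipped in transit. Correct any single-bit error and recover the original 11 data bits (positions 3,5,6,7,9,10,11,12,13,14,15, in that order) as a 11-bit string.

s1: b1⊕b3⊕b5⊕b7⊕b9⊕b11⊕b13⊕b15 = 0⊕1⊕0⊕1⊕0⊕0⊕1⊕1 = 0
s2: b2⊕b3⊕b6⊕b7⊕b10⊕b11⊕b14⊕b15 = 0⊕1⊕1⊕1⊕1⊕0⊕1⊕1 = 0
s4: b4⊕b5⊕b6⊕b7⊕b12⊕b13⊕b14⊕b15 = 1⊕0⊕1⊕1⊕1⊕1⊕1⊕1 = 1
s8: b8⊕b9⊕b10⊕b11⊕b12⊕b13⊕b14⊕b15 = 1⊕0⊕1⊕0⊕1⊕1⊕1⊕1 = 0
Syndrome (s8...s1) = 0100 → position 4.
Flip bit 4: corrected codeword = 001001110101111
Data bits at positions 3,5,6,7,9,10,11,12,13,14,15: 10110101111

10110101111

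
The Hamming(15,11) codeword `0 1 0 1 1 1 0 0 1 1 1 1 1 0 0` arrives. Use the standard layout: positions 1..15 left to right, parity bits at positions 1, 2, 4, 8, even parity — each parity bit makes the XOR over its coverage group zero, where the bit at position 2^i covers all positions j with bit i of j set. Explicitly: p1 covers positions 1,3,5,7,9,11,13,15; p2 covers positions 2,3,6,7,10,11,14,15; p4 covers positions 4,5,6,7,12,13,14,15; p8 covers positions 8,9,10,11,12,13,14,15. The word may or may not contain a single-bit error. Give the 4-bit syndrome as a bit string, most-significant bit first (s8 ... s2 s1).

1100

s1: b1⊕b3⊕b5⊕b7⊕b9⊕b11⊕b13⊕b15 = 0⊕0⊕1⊕0⊕1⊕1⊕1⊕0 = 0
s2: b2⊕b3⊕b6⊕b7⊕b10⊕b11⊕b14⊕b15 = 1⊕0⊕1⊕0⊕1⊕1⊕0⊕0 = 0
s4: b4⊕b5⊕b6⊕b7⊕b12⊕b13⊕b14⊕b15 = 1⊕1⊕1⊕0⊕1⊕1⊕0⊕0 = 1
s8: b8⊕b9⊕b10⊕b11⊕b12⊕b13⊕b14⊕b15 = 0⊕1⊕1⊕1⊕1⊕1⊕0⊕0 = 1
Syndrome (s8...s1) = 1100 → position 12.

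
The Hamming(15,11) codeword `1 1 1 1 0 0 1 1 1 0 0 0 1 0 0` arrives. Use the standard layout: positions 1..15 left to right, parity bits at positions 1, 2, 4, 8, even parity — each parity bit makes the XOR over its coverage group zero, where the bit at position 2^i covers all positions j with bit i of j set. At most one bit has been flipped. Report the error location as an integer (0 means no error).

s1: b1⊕b3⊕b5⊕b7⊕b9⊕b11⊕b13⊕b15 = 1⊕1⊕0⊕1⊕1⊕0⊕1⊕0 = 1
s2: b2⊕b3⊕b6⊕b7⊕b10⊕b11⊕b14⊕b15 = 1⊕1⊕0⊕1⊕0⊕0⊕0⊕0 = 1
s4: b4⊕b5⊕b6⊕b7⊕b12⊕b13⊕b14⊕b15 = 1⊕0⊕0⊕1⊕0⊕1⊕0⊕0 = 1
s8: b8⊕b9⊕b10⊕b11⊕b12⊕b13⊕b14⊕b15 = 1⊕1⊕0⊕0⊕0⊕1⊕0⊕0 = 1
Syndrome (s8...s1) = 1111 → position 15.

15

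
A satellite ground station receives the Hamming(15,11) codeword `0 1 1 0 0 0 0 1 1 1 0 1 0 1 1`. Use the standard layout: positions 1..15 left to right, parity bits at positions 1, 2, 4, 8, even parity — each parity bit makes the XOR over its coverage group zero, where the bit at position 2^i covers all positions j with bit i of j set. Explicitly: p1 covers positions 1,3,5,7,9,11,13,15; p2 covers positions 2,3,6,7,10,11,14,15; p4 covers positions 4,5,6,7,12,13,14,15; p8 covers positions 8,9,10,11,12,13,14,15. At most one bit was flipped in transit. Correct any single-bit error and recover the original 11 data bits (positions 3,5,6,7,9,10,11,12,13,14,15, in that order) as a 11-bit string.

s1: b1⊕b3⊕b5⊕b7⊕b9⊕b11⊕b13⊕b15 = 0⊕1⊕0⊕0⊕1⊕0⊕0⊕1 = 1
s2: b2⊕b3⊕b6⊕b7⊕b10⊕b11⊕b14⊕b15 = 1⊕1⊕0⊕0⊕1⊕0⊕1⊕1 = 1
s4: b4⊕b5⊕b6⊕b7⊕b12⊕b13⊕b14⊕b15 = 0⊕0⊕0⊕0⊕1⊕0⊕1⊕1 = 1
s8: b8⊕b9⊕b10⊕b11⊕b12⊕b13⊕b14⊕b15 = 1⊕1⊕1⊕0⊕1⊕0⊕1⊕1 = 0
Syndrome (s8...s1) = 0111 → position 7.
Flip bit 7: corrected codeword = 011000111101011
Data bits at positions 3,5,6,7,9,10,11,12,13,14,15: 10011101011

10011101011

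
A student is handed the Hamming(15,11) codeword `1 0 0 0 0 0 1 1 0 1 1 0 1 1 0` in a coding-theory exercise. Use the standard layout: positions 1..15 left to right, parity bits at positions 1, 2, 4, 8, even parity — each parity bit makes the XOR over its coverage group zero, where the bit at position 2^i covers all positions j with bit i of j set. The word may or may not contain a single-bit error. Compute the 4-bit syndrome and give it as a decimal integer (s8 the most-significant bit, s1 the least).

s1: b1⊕b3⊕b5⊕b7⊕b9⊕b11⊕b13⊕b15 = 1⊕0⊕0⊕1⊕0⊕1⊕1⊕0 = 0
s2: b2⊕b3⊕b6⊕b7⊕b10⊕b11⊕b14⊕b15 = 0⊕0⊕0⊕1⊕1⊕1⊕1⊕0 = 0
s4: b4⊕b5⊕b6⊕b7⊕b12⊕b13⊕b14⊕b15 = 0⊕0⊕0⊕1⊕0⊕1⊕1⊕0 = 1
s8: b8⊕b9⊕b10⊕b11⊕b12⊕b13⊕b14⊕b15 = 1⊕0⊕1⊕1⊕0⊕1⊕1⊕0 = 1
Syndrome (s8...s1) = 1100 → position 12.

12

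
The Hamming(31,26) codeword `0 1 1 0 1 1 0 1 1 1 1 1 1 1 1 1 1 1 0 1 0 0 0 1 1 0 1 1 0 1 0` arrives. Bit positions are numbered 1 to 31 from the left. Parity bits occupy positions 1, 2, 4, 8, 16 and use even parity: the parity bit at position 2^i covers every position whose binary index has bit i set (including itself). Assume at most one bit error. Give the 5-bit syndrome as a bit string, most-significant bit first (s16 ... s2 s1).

s1: b1⊕b3⊕b5⊕b7⊕b9⊕b11⊕b13⊕b15⊕b17⊕b19⊕b21⊕b23⊕b25⊕b27⊕b29⊕b31 = 0⊕1⊕1⊕0⊕1⊕1⊕1⊕1⊕1⊕0⊕0⊕0⊕1⊕1⊕0⊕0 = 1
s2: b2⊕b3⊕b6⊕b7⊕b10⊕b11⊕b14⊕b15⊕b18⊕b19⊕b22⊕b23⊕b26⊕b27⊕b30⊕b31 = 1⊕1⊕1⊕0⊕1⊕1⊕1⊕1⊕1⊕0⊕0⊕0⊕0⊕1⊕1⊕0 = 0
s4: b4⊕b5⊕b6⊕b7⊕b12⊕b13⊕b14⊕b15⊕b20⊕b21⊕b22⊕b23⊕b28⊕b29⊕b30⊕b31 = 0⊕1⊕1⊕0⊕1⊕1⊕1⊕1⊕1⊕0⊕0⊕0⊕1⊕0⊕1⊕0 = 1
s8: b8⊕b9⊕b10⊕b11⊕b12⊕b13⊕b14⊕b15⊕b24⊕b25⊕b26⊕b27⊕b28⊕b29⊕b30⊕b31 = 1⊕1⊕1⊕1⊕1⊕1⊕1⊕1⊕1⊕1⊕0⊕1⊕1⊕0⊕1⊕0 = 1
s16: b16⊕b17⊕b18⊕b19⊕b20⊕b21⊕b22⊕b23⊕b24⊕b25⊕b26⊕b27⊕b28⊕b29⊕b30⊕b31 = 1⊕1⊕1⊕0⊕1⊕0⊕0⊕0⊕1⊕1⊕0⊕1⊕1⊕0⊕1⊕0 = 1
Syndrome (s16...s1) = 11101 → position 29.

11101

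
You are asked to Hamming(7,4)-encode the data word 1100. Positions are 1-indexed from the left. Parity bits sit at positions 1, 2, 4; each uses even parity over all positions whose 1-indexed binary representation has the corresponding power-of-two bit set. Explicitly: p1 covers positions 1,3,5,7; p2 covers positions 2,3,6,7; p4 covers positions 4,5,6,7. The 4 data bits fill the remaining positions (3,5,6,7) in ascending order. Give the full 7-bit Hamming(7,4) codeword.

0111100

Place data bits at non-power-of-two positions: b3=1, b5=1, b6=0, b7=0.
p1 = XOR of data positions {3,5,7} = 1⊕1⊕0 = 0
p2 = XOR of data positions {3,6,7} = 1⊕0⊕0 = 1
p4 = XOR of data positions {5,6,7} = 1⊕0⊕0 = 1
Codeword b1..b7 = 0111100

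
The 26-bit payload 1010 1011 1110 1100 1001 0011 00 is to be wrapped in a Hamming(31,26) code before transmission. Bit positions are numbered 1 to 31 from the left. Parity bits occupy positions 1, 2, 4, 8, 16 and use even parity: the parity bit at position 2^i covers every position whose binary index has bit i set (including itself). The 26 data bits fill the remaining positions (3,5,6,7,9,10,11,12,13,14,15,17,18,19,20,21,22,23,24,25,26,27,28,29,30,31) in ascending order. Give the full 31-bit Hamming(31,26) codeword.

0010010110111110011001001001100

Place data bits at non-power-of-two positions: b3=1, b5=0, b6=1, b7=0, b9=1, b10=0, b11=1, b12=1, b13=1, b14=1, b15=1, b17=0, b18=1, b19=1, b20=0, b21=0, b22=1, b23=0, b24=0, b25=1, b26=0, b27=0, b28=1, b29=1, b30=0, b31=0.
p1 = XOR of data positions {3,5,7,9,11,13,15,17,19,21,23,25,27,29,31} = 1⊕0⊕0⊕1⊕1⊕1⊕1⊕0⊕1⊕0⊕0⊕1⊕0⊕1⊕0 = 0
p2 = XOR of data positions {3,6,7,10,11,14,15,18,19,22,23,26,27,30,31} = 1⊕1⊕0⊕0⊕1⊕1⊕1⊕1⊕1⊕1⊕0⊕0⊕0⊕0⊕0 = 0
p4 = XOR of data positions {5,6,7,12,13,14,15,20,21,22,23,28,29,30,31} = 0⊕1⊕0⊕1⊕1⊕1⊕1⊕0⊕0⊕1⊕0⊕1⊕1⊕0⊕0 = 0
p8 = XOR of data positions {9,10,11,12,13,14,15,24,25,26,27,28,29,30,31} = 1⊕0⊕1⊕1⊕1⊕1⊕1⊕0⊕1⊕0⊕0⊕1⊕1⊕0⊕0 = 1
p16 = XOR of data positions {17,18,19,20,21,22,23,24,25,26,27,28,29,30,31} = 0⊕1⊕1⊕0⊕0⊕1⊕0⊕0⊕1⊕0⊕0⊕1⊕1⊕0⊕0 = 0
Codeword b1..b31 = 0010010110111110011001001001100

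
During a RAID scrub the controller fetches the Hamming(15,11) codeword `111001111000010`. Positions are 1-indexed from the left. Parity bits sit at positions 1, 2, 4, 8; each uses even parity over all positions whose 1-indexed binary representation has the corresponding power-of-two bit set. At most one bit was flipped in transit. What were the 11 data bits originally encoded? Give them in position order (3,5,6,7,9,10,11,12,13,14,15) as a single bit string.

10111000000

s1: b1⊕b3⊕b5⊕b7⊕b9⊕b11⊕b13⊕b15 = 1⊕1⊕0⊕1⊕1⊕0⊕0⊕0 = 0
s2: b2⊕b3⊕b6⊕b7⊕b10⊕b11⊕b14⊕b15 = 1⊕1⊕1⊕1⊕0⊕0⊕1⊕0 = 1
s4: b4⊕b5⊕b6⊕b7⊕b12⊕b13⊕b14⊕b15 = 0⊕0⊕1⊕1⊕0⊕0⊕1⊕0 = 1
s8: b8⊕b9⊕b10⊕b11⊕b12⊕b13⊕b14⊕b15 = 1⊕1⊕0⊕0⊕0⊕0⊕1⊕0 = 1
Syndrome (s8...s1) = 1110 → position 14.
Flip bit 14: corrected codeword = 111001111000000
Data bits at positions 3,5,6,7,9,10,11,12,13,14,15: 10111000000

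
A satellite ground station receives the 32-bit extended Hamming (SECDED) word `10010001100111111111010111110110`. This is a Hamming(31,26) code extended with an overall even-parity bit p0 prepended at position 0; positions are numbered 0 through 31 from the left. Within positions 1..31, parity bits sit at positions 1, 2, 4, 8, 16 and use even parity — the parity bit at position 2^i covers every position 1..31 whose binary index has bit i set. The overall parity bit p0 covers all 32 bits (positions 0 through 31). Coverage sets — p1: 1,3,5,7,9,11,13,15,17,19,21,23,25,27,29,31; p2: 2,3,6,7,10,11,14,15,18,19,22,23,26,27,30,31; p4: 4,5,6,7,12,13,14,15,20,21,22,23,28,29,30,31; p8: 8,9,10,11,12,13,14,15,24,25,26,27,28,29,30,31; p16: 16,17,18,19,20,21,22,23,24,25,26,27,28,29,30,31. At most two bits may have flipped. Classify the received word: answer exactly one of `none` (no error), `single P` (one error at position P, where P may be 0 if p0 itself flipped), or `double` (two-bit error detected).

s1: b1⊕b3⊕b5⊕b7⊕b9⊕b11⊕b13⊕b15⊕b17⊕b19⊕b21⊕b23⊕b25⊕b27⊕b29⊕b31 = 0⊕1⊕0⊕1⊕0⊕1⊕1⊕1⊕1⊕1⊕1⊕1⊕1⊕1⊕1⊕0 = 0
s2: b2⊕b3⊕b6⊕b7⊕b10⊕b11⊕b14⊕b15⊕b18⊕b19⊕b22⊕b23⊕b26⊕b27⊕b30⊕b31 = 0⊕1⊕0⊕1⊕0⊕1⊕1⊕1⊕1⊕1⊕0⊕1⊕1⊕1⊕1⊕0 = 1
s4: b4⊕b5⊕b6⊕b7⊕b12⊕b13⊕b14⊕b15⊕b20⊕b21⊕b22⊕b23⊕b28⊕b29⊕b30⊕b31 = 0⊕0⊕0⊕1⊕1⊕1⊕1⊕1⊕0⊕1⊕0⊕1⊕0⊕1⊕1⊕0 = 1
s8: b8⊕b9⊕b10⊕b11⊕b12⊕b13⊕b14⊕b15⊕b24⊕b25⊕b26⊕b27⊕b28⊕b29⊕b30⊕b31 = 1⊕0⊕0⊕1⊕1⊕1⊕1⊕1⊕1⊕1⊕1⊕1⊕0⊕1⊕1⊕0 = 0
s16: b16⊕b17⊕b18⊕b19⊕b20⊕b21⊕b22⊕b23⊕b24⊕b25⊕b26⊕b27⊕b28⊕b29⊕b30⊕b31 = 1⊕1⊕1⊕1⊕0⊕1⊕0⊕1⊕1⊕1⊕1⊕1⊕0⊕1⊕1⊕0 = 0
Syndrome (s16...s1) = 00110 → position 6.
Overall parity (XOR of all 32 bits, including p0): 1⊕0⊕0⊕1⊕0⊕0⊕0⊕1⊕1⊕0⊕0⊕1⊕1⊕1⊕1⊕1⊕1⊕1⊕1⊕1⊕0⊕1⊕0⊕1⊕1⊕1⊕1⊕1⊕0⊕1⊕1⊕0 = 1
Overall=1, syndrome position=6 → single-bit error at position 6.

single 6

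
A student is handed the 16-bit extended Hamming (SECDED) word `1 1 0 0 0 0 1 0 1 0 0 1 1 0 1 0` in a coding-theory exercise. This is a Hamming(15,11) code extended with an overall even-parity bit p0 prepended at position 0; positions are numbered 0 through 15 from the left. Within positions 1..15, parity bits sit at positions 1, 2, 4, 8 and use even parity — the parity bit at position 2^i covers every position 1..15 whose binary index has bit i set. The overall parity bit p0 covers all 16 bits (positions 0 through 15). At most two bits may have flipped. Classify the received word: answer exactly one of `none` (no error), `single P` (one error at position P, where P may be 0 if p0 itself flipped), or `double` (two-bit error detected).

single 6

s1: b1⊕b3⊕b5⊕b7⊕b9⊕b11⊕b13⊕b15 = 1⊕0⊕0⊕0⊕0⊕1⊕0⊕0 = 0
s2: b2⊕b3⊕b6⊕b7⊕b10⊕b11⊕b14⊕b15 = 0⊕0⊕1⊕0⊕0⊕1⊕1⊕0 = 1
s4: b4⊕b5⊕b6⊕b7⊕b12⊕b13⊕b14⊕b15 = 0⊕0⊕1⊕0⊕1⊕0⊕1⊕0 = 1
s8: b8⊕b9⊕b10⊕b11⊕b12⊕b13⊕b14⊕b15 = 1⊕0⊕0⊕1⊕1⊕0⊕1⊕0 = 0
Syndrome (s8...s1) = 0110 → position 6.
Overall parity (XOR of all 16 bits, including p0): 1⊕1⊕0⊕0⊕0⊕0⊕1⊕0⊕1⊕0⊕0⊕1⊕1⊕0⊕1⊕0 = 1
Overall=1, syndrome position=6 → single-bit error at position 6.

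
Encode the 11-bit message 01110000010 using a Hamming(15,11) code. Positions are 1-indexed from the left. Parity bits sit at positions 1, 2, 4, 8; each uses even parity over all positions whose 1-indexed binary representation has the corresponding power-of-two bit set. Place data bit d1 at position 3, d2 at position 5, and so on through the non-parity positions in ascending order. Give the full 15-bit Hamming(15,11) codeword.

010011110000010

Place data bits at non-power-of-two positions: b3=0, b5=1, b6=1, b7=1, b9=0, b10=0, b11=0, b12=0, b13=0, b14=1, b15=0.
p1 = XOR of data positions {3,5,7,9,11,13,15} = 0⊕1⊕1⊕0⊕0⊕0⊕0 = 0
p2 = XOR of data positions {3,6,7,10,11,14,15} = 0⊕1⊕1⊕0⊕0⊕1⊕0 = 1
p4 = XOR of data positions {5,6,7,12,13,14,15} = 1⊕1⊕1⊕0⊕0⊕1⊕0 = 0
p8 = XOR of data positions {9,10,11,12,13,14,15} = 0⊕0⊕0⊕0⊕0⊕1⊕0 = 1
Codeword b1..b15 = 010011110000010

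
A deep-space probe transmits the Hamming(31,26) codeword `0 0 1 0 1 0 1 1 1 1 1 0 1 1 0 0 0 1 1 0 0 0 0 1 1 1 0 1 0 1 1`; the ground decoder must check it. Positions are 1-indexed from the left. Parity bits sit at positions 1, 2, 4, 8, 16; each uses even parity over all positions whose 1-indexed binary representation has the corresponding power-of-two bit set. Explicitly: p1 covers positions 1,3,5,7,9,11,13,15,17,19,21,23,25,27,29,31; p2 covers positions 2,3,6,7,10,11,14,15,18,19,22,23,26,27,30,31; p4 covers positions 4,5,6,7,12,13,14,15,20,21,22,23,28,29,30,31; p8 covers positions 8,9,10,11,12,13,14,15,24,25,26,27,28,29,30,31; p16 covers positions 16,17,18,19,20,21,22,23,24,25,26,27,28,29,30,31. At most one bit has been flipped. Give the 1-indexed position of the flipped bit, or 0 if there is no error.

5

s1: b1⊕b3⊕b5⊕b7⊕b9⊕b11⊕b13⊕b15⊕b17⊕b19⊕b21⊕b23⊕b25⊕b27⊕b29⊕b31 = 0⊕1⊕1⊕1⊕1⊕1⊕1⊕0⊕0⊕1⊕0⊕0⊕1⊕0⊕0⊕1 = 1
s2: b2⊕b3⊕b6⊕b7⊕b10⊕b11⊕b14⊕b15⊕b18⊕b19⊕b22⊕b23⊕b26⊕b27⊕b30⊕b31 = 0⊕1⊕0⊕1⊕1⊕1⊕1⊕0⊕1⊕1⊕0⊕0⊕1⊕0⊕1⊕1 = 0
s4: b4⊕b5⊕b6⊕b7⊕b12⊕b13⊕b14⊕b15⊕b20⊕b21⊕b22⊕b23⊕b28⊕b29⊕b30⊕b31 = 0⊕1⊕0⊕1⊕0⊕1⊕1⊕0⊕0⊕0⊕0⊕0⊕1⊕0⊕1⊕1 = 1
s8: b8⊕b9⊕b10⊕b11⊕b12⊕b13⊕b14⊕b15⊕b24⊕b25⊕b26⊕b27⊕b28⊕b29⊕b30⊕b31 = 1⊕1⊕1⊕1⊕0⊕1⊕1⊕0⊕1⊕1⊕1⊕0⊕1⊕0⊕1⊕1 = 0
s16: b16⊕b17⊕b18⊕b19⊕b20⊕b21⊕b22⊕b23⊕b24⊕b25⊕b26⊕b27⊕b28⊕b29⊕b30⊕b31 = 0⊕0⊕1⊕1⊕0⊕0⊕0⊕0⊕1⊕1⊕1⊕0⊕1⊕0⊕1⊕1 = 0
Syndrome (s16...s1) = 00101 → position 5.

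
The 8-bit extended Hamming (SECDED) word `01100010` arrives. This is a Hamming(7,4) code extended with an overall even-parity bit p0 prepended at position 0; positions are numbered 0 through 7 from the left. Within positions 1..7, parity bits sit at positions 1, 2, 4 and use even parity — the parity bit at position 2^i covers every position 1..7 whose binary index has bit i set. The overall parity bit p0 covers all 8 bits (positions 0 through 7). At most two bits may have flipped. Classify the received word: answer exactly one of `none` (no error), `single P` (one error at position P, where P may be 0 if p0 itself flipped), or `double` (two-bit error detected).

single 5

s1: b1⊕b3⊕b5⊕b7 = 1⊕0⊕0⊕0 = 1
s2: b2⊕b3⊕b6⊕b7 = 1⊕0⊕1⊕0 = 0
s4: b4⊕b5⊕b6⊕b7 = 0⊕0⊕1⊕0 = 1
Syndrome (s4...s1) = 101 → position 5.
Overall parity (XOR of all 8 bits, including p0): 0⊕1⊕1⊕0⊕0⊕0⊕1⊕0 = 1
Overall=1, syndrome position=5 → single-bit error at position 5.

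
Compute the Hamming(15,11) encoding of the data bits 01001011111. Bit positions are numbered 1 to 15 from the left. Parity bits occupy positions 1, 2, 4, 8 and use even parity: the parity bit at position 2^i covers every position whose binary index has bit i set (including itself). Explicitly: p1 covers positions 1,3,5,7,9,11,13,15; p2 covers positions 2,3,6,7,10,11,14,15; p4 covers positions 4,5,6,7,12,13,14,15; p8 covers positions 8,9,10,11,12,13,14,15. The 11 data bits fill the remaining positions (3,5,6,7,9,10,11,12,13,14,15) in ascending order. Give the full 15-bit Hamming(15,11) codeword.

110110001011111

Place data bits at non-power-of-two positions: b3=0, b5=1, b6=0, b7=0, b9=1, b10=0, b11=1, b12=1, b13=1, b14=1, b15=1.
p1 = XOR of data positions {3,5,7,9,11,13,15} = 0⊕1⊕0⊕1⊕1⊕1⊕1 = 1
p2 = XOR of data positions {3,6,7,10,11,14,15} = 0⊕0⊕0⊕0⊕1⊕1⊕1 = 1
p4 = XOR of data positions {5,6,7,12,13,14,15} = 1⊕0⊕0⊕1⊕1⊕1⊕1 = 1
p8 = XOR of data positions {9,10,11,12,13,14,15} = 1⊕0⊕1⊕1⊕1⊕1⊕1 = 0
Codeword b1..b15 = 110110001011111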